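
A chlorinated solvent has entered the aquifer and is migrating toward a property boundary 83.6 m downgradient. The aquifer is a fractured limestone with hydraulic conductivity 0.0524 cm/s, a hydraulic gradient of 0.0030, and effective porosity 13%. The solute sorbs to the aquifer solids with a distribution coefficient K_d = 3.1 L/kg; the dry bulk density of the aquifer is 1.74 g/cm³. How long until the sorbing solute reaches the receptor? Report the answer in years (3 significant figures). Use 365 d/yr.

K = 0.0524 cm/s × 864 = 45.27 m/d
q = Ki = 45.27 × 0.0030 = 0.1358 m/d
Seepage velocity v = q / n = 0.1358 / 0.13 = 1.045 m/d
Retardation R = 1 + ρ_b·K_d/n = 1 + 1.74×3.1/0.13 = 42.49
Contaminant velocity v_c = v/R = 1.045/42.49 = 0.02459 m/d
t = L/v_c = 83.6/0.02459 = 3400 d
   = 3400/365 = 9.32 yr

9.32 years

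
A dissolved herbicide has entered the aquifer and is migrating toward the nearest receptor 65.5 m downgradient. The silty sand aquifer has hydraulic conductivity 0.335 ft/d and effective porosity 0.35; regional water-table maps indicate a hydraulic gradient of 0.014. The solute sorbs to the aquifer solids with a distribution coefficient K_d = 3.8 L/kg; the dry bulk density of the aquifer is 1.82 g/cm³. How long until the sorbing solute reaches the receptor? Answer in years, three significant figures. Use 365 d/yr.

K = 0.335 ft/d × 0.3048 = 0.1021 m/d
Darcy flux q = K·i = 0.1021 × 0.014 = 0.001430 m/d
Average linear velocity = 0.001430 / 0.35 = 0.004084 m/d
Retardation R = 1 + ρ_b·K_d/n = 1 + 1.82×3.8/0.35 = 20.76
Contaminant velocity v_c = v/R = 0.004084/20.76 = 1.967e-4 m/d
t = L/v_c = 65.5/1.967e-4 = 332900 d
   = 332900/365 = 912 yr

912 years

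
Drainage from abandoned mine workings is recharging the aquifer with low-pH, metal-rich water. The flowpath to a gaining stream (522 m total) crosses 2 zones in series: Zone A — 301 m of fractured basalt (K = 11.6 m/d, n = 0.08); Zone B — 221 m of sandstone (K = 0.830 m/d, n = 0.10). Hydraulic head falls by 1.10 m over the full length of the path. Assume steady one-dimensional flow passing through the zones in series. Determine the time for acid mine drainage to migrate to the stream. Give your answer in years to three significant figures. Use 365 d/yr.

Steady 1-D flow in series ⇒ the Darcy flux q is identical in every zone and the zone head losses add (resistances L/K in series).
Σ(L/K) = 301/11.6 + 221/0.830 = 25.95 + 266.3 = 292.2 d
q = ΔH / Σ(L/K) = 1.10 / 292.2 = 0.003764 m/d (same in every zone)
Zone A: v = q/n = 0.003764/0.08 = 0.04705 m/d → t_A = 301/0.04705 = 6397 d
Zone B: v = q/n = 0.003764/0.10 = 0.03764 m/d → t_B = 221/0.03764 = 5871 d
Total t = 6397 + 5871 = 12270 d
   = 12270 / 365 = 33.6 yr

33.6 years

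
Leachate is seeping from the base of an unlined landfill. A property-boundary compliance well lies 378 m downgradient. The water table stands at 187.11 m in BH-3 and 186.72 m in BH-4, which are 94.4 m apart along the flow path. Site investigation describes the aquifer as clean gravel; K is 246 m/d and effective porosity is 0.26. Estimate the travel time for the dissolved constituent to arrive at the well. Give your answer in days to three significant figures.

96.7 days

Hydraulic gradient i = (187.11 − 186.72) / 94.4 = 0.39 / 94.4 = 0.004131
Darcy flux q = K·i = 246 × 0.004131 = 1.016 m/d
Seepage velocity v = q / n = 1.016 / 0.26 = 3.909 m/d
t = L / v = 378 / 3.909 = 96.70 d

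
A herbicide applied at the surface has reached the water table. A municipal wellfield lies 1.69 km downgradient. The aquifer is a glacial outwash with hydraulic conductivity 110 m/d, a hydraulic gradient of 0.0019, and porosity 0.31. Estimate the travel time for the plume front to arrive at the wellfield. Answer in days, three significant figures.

2510 days

Specific discharge q = 110 × 0.0019 = 0.2090 m/d
v_s = q/n_e = 0.2090/0.31 = 0.6742 m/d
L = 1.69 km = 1690 m
t = L / v = 1690 / 0.6742 = 2507 d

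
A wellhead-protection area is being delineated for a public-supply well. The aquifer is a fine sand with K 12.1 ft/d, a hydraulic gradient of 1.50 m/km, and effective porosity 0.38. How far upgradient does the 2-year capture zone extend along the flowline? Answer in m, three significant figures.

K = 12.1 ft/d × 0.3048 = 3.688 m/d
q = Ki = 3.688 × 0.0015 = 0.005532 m/d
v_s = q/n_e = 0.005532/0.38 = 0.01456 m/d
T = 2 yr × 365 = 730 d
L = v × T = 0.01456 × 730 = 10.63 m

10.6 m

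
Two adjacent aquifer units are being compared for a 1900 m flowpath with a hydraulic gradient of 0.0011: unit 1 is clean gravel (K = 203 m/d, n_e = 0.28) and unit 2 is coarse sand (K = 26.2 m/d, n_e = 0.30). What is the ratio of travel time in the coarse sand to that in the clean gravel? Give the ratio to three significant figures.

8.30

Unit 1 (clean gravel): v = 203×0.0011/0.28 = 0.7975 m/d, t = 1900/0.7975 = 2382 d
Unit 2 (coarse sand): v = 26.2×0.0011/0.30 = 0.09607 m/d, t = 1900/0.09607 = 19780 d
t(coarse sand) / t(clean gravel) = 19780/2382 = 8.30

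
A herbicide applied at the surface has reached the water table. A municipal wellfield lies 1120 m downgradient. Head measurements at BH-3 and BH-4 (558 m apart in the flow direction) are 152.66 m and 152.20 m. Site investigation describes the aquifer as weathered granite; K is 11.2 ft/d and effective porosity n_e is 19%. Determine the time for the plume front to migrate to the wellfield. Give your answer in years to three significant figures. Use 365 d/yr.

Hydraulic gradient i = (152.66 − 152.20) / 558 = 0.46 / 558 = 8.244e-4
K = 11.2 ft/d × 0.3048 = 3.414 m/d
Specific discharge q = 3.414 × 8.244e-4 = 0.002814 m/d
v_s = q/n_e = 0.002814/0.19 = 0.01481 m/d
t = L / v = 1120 / 0.01481 = 75620 d
   = 75620 / 365 = 207 yr

207 years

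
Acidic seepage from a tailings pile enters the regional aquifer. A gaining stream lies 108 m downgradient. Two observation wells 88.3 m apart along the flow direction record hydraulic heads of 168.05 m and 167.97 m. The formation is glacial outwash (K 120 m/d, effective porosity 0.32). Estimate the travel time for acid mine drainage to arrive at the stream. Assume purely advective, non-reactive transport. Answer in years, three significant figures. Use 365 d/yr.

Hydraulic gradient i = (168.05 − 167.97) / 88.3 = 0.08 / 88.3 = 9.060e-4
Darcy flux q = K·i = 120 × 9.060e-4 = 0.1087 m/d
v_s = q/n_e = 0.1087/0.32 = 0.3398 m/d
t = L / v = 108 / 0.3398 = 317.9 d
   = 317.9 / 365 = 0.871 yr

0.871 years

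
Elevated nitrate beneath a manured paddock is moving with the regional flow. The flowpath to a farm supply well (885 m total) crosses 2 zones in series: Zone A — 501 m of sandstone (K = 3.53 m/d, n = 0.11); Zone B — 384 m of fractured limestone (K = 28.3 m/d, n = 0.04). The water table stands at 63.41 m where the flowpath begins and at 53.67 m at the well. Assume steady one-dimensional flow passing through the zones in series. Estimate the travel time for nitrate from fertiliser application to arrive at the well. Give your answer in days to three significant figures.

Total head drop ΔH = 63.41 − 53.67 = 9.74 m
Steady 1-D flow in series ⇒ the Darcy flux q is identical in every zone and the zone head losses add (resistances L/K in series).
Σ(L/K) = 501/3.53 + 384/28.3 = 141.9 + 13.57 = 155.5 d
q = ΔH / Σ(L/K) = 9.74 / 155.5 = 0.06264 m/d (same in every zone)
Zone A: v = q/n = 0.06264/0.11 = 0.5694 m/d → t_A = 501/0.5694 = 879.8 d
Zone B: v = q/n = 0.06264/0.04 = 1.566 m/d → t_B = 384/1.566 = 245.2 d
Total t = 879.8 + 245.2 = 1125 d

1130 days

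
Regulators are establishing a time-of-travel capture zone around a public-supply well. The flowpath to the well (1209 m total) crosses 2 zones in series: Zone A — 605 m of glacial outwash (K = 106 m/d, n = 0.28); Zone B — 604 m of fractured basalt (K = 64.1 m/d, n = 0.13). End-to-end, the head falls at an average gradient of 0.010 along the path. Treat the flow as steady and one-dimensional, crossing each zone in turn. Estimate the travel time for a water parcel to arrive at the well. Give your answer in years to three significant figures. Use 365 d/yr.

For zones in series the flux q is common to all zones; the equivalent conductivity is the harmonic (thickness-weighted) mean, K_eq = L_total / Σ(L_j/K_j).
Σ(L/K) = 605/106 + 604/64.1 = 5.708 + 9.423 = 15.13 d
K_eq = L_total / Σ(L/K) = 1209 / 15.13 = 79.91 m/d
q = K_eq · i = 79.91 × 0.010 = 0.7991 m/d (same in every zone)
Zone A: v = q/n = 0.7991/0.28 = 2.854 m/d → t_A = 605/2.854 = 212.0 d
Zone B: v = q/n = 0.7991/0.13 = 6.147 m/d → t_B = 604/6.147 = 98.27 d
Total t = 212.0 + 98.27 = 310.3 d
   = 310.3 / 365 = 0.850 yr

0.850 years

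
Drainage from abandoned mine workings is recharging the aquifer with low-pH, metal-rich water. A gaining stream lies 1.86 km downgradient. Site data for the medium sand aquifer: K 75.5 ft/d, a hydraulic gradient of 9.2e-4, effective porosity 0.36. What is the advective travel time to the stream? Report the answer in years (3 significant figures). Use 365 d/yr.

86.7 years

K = 75.5 ft/d × 0.3048 = 23.01 m/d
Specific discharge q = 23.01 × 9.2e-4 = 0.02117 m/d
Average linear velocity = 0.02117 / 0.36 = 0.05881 m/d
L = 1.86 km = 1860 m
t = L / v = 1860 / 0.05881 = 31630 d
   = 31630 / 365 = 86.7 yr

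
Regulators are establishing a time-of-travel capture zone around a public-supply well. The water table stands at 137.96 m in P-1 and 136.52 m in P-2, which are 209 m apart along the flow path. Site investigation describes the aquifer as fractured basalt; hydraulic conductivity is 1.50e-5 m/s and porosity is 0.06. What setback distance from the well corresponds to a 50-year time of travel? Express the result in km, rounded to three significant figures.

Hydraulic gradient i = (137.96 − 136.52) / 209 = 1.44 / 209 = 0.006890
K = 1.50e-5 m/s × 86400 s/d = 1.296 m/d
q = Ki = 1.296 × 0.006890 = 0.008929 m/d
v_s = q/n_e = 0.008929/0.06 = 0.1488 m/d
T = 50 yr × 365 = 18250 d
L = v × T = 0.1488 × 18250 = 2716 m
   = 2.72 km

2.72 km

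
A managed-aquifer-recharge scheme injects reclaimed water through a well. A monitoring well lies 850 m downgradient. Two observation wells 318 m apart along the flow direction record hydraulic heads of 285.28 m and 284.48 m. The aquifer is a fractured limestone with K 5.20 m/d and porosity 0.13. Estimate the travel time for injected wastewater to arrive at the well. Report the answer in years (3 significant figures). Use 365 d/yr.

23.1 years

Hydraulic gradient i = (285.28 − 284.48) / 318 = 0.80 / 318 = 0.002516
Specific discharge q = 5.20 × 0.002516 = 0.01308 m/d
Seepage velocity v = q / n = 0.01308 / 0.13 = 0.1006 m/d
t = L / v = 850 / 0.1006 = 8447 d
   = 8447 / 365 = 23.1 yr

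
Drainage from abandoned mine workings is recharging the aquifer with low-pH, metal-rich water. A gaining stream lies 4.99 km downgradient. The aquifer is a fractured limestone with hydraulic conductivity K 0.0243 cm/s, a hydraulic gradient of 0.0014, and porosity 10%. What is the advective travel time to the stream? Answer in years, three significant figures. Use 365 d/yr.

K = 0.0243 cm/s × 864 = 21.00 m/d
Specific discharge q = 21.00 × 0.0014 = 0.02939 m/d
v = Ki/n = 21.00·0.0014/0.10 = 0.2939 m/d
L = 4.99 km = 4990 m
t = L / v = 4990 / 0.2939 = 16980 d
   = 16980 / 365 = 46.5 yr

46.5 years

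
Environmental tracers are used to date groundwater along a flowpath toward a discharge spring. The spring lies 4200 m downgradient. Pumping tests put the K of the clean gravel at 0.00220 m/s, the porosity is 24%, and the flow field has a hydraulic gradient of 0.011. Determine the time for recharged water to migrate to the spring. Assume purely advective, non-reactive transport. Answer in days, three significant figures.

K = 0.00220 m/s × 86400 s/d = 190.1 m/d
Darcy flux q = K·i = 190.1 × 0.011 = 2.091 m/d
Average linear velocity = 2.091 / 0.24 = 8.712 m/d
t = L / v = 4200 / 8.712 = 482.1 d

482 days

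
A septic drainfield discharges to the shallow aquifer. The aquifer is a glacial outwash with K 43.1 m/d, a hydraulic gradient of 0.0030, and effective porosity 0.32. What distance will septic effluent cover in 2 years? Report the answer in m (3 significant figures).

295 m

Specific discharge q = 43.1 × 0.0030 = 0.1293 m/d
Average linear velocity = 0.1293 / 0.32 = 0.4041 m/d
T = 2 yr × 365 = 730 d
L = v × T = 0.4041 × 730 = 295.0 m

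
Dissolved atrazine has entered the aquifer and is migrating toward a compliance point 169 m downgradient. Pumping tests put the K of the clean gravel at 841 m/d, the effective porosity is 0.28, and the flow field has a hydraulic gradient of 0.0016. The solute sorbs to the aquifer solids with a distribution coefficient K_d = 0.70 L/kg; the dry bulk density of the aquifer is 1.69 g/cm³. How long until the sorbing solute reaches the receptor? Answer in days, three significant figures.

184 days

q = Ki = 841 × 0.0016 = 1.346 m/d
v_s = q/n_e = 1.346/0.28 = 4.806 m/d
Retardation R = 1 + ρ_b·K_d/n = 1 + 1.69×0.70/0.28 = 5.225
Contaminant velocity v_c = v/R = 4.806/5.225 = 0.9198 m/d
t = L/v_c = 169/0.9198 = 183.7 d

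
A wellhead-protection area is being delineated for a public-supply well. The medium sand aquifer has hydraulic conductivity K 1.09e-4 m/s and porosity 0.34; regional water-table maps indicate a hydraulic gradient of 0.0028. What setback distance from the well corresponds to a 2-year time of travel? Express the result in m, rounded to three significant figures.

K = 1.09e-4 m/s × 86400 s/d = 9.418 m/d
Darcy flux q = K·i = 9.418 × 0.0028 = 0.02637 m/d
v = Ki/n = 9.418·0.0028/0.34 = 0.07756 m/d
T = 2 yr × 365 = 730 d
L = v × T = 0.07756 × 730 = 56.62 m

56.6 m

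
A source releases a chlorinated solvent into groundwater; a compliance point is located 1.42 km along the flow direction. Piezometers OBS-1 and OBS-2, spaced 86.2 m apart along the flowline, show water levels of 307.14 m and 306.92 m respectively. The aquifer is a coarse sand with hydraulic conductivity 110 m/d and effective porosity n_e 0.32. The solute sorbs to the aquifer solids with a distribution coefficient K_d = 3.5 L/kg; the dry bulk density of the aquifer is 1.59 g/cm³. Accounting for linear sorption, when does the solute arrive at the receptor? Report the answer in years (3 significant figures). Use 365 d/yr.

81.6 years

Hydraulic gradient i = (307.14 − 306.92) / 86.2 = 0.22 / 86.2 = 0.002552
Specific discharge q = 110 × 0.002552 = 0.2807 m/d
v = Ki/n = 110·0.002552/0.32 = 0.8773 m/d
Retardation R = 1 + ρ_b·K_d/n = 1 + 1.59×3.5/0.32 = 18.39
Contaminant velocity v_c = v/R = 0.8773/18.39 = 0.04770 m/d
L = 1.42 km = 1420 m
t = L/v_c = 1420/0.04770 = 29770 d
   = 29770/365 = 81.6 yr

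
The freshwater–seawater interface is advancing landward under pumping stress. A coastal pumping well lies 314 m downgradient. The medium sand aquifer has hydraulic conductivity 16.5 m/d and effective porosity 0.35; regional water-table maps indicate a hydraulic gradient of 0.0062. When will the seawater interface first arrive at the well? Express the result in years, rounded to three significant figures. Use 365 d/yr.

Specific discharge q = 16.5 × 0.0062 = 0.1023 m/d
v_s = q/n_e = 0.1023/0.35 = 0.2923 m/d
t = L / v = 314 / 0.2923 = 1074 d
   = 1074 / 365 = 2.94 yr

2.94 years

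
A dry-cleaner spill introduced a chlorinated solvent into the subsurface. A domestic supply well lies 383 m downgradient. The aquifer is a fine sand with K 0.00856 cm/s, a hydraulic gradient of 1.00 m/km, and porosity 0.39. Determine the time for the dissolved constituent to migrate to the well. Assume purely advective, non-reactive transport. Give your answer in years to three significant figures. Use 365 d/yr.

K = 0.00856 cm/s × 864 = 7.396 m/d
q = Ki = 7.396 × 0.0010 = 0.007396 m/d
v = Ki/n = 7.396·0.0010/0.39 = 0.01896 m/d
t = L / v = 383 / 0.01896 = 20200 d
   = 20200 / 365 = 55.3 yr

55.3 years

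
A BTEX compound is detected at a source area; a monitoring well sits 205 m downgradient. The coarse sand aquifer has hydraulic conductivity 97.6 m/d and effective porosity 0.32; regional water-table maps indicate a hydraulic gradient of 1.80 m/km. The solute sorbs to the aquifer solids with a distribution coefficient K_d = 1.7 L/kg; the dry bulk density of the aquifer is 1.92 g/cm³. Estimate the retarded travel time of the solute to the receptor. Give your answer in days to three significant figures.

4180 days

Specific discharge q = 97.6 × 0.0018 = 0.1757 m/d
v_s = q/n_e = 0.1757/0.32 = 0.5490 m/d
Retardation R = 1 + ρ_b·K_d/n = 1 + 1.92×1.7/0.32 = 11.20
Contaminant velocity v_c = v/R = 0.5490/11.20 = 0.04902 m/d
t = L/v_c = 205/0.04902 = 4182 d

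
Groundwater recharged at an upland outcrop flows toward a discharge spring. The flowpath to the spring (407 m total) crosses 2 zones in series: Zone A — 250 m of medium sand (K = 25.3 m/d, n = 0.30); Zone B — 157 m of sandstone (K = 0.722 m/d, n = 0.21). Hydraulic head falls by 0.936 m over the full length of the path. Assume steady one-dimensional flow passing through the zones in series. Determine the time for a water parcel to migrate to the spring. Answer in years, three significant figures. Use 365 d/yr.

Continuity: the same q passes through each zone, so ΔH = q·Σ(L_j/K_j) — the zones act as resistances in series.
Σ(L/K) = 250/25.3 + 157/0.722 = 9.881 + 217.5 = 227.3 d
q = ΔH / Σ(L/K) = 0.936 / 227.3 = 0.004117 m/d (same in every zone)
Zone A: v = q/n = 0.004117/0.30 = 0.01372 m/d → t_A = 250/0.01372 = 18220 d
Zone B: v = q/n = 0.004117/0.21 = 0.01961 m/d → t_B = 157/0.01961 = 8008 d
Total t = 18220 + 8008 = 26220 d
   = 26220 / 365 = 71.8 yr

71.8 years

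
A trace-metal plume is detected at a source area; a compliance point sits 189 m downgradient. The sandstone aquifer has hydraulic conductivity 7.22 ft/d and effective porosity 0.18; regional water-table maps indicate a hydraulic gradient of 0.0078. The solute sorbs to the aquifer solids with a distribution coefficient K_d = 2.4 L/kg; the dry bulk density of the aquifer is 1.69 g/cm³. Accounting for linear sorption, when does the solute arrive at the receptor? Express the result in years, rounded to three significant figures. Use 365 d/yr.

K = 7.22 ft/d × 0.3048 = 2.201 m/d
Darcy flux q = K·i = 2.201 × 0.0078 = 0.01717 m/d
v_s = q/n_e = 0.01717/0.18 = 0.09536 m/d
Retardation R = 1 + ρ_b·K_d/n = 1 + 1.69×2.4/0.18 = 23.53
Contaminant velocity v_c = v/R = 0.09536/23.53 = 0.004052 m/d
t = L/v_c = 189/0.004052 = 46640 d
   = 46640/365 = 128 yr

128 years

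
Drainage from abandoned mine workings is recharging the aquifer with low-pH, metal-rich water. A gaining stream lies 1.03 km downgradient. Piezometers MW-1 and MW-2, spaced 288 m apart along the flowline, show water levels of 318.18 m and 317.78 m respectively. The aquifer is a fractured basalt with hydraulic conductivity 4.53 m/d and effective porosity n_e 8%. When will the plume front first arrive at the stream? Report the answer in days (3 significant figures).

13100 days

Hydraulic gradient i = (318.18 − 317.78) / 288 = 0.40 / 288 = 0.001389
Darcy flux q = K·i = 4.53 × 0.001389 = 0.006292 m/d
v = Ki/n = 4.53·0.001389/0.08 = 0.07865 m/d
L = 1.03 km = 1030 m
t = L / v = 1030 / 0.07865 = 13100 d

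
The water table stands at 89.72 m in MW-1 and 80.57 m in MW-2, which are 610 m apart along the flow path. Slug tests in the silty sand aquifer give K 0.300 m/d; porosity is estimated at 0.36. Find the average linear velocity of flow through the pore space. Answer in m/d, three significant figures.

Hydraulic gradient i = (89.72 − 80.57) / 610 = 9.15 / 610 = 0.01500
Specific discharge q = 0.300 × 0.01500 = 0.004500 m/d
Seepage velocity v = q / n = 0.004500 / 0.36 = 0.01250 m/d

0.0125 m/d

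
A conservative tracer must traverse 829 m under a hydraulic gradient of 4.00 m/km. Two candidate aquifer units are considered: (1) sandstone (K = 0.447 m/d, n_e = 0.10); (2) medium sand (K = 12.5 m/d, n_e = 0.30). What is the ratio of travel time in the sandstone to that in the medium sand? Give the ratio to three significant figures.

Unit 1 (sandstone): v = 0.447×0.0040/0.10 = 0.01788 m/d, t = 829/0.01788 = 46360 d
Unit 2 (medium sand): v = 12.5×0.0040/0.30 = 0.1667 m/d, t = 829/0.1667 = 4974 d
t(sandstone) / t(medium sand) = 46360/4974 = 9.32

9.32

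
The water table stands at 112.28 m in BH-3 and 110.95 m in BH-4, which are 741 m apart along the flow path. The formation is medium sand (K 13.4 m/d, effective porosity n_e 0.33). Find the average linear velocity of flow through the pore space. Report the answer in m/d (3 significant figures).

Hydraulic gradient i = (112.28 − 110.95) / 741 = 1.33 / 741 = 0.001795
q = Ki = 13.4 × 0.001795 = 0.02405 m/d
Average linear velocity = 0.02405 / 0.33 = 0.07288 m/d

0.0729 m/d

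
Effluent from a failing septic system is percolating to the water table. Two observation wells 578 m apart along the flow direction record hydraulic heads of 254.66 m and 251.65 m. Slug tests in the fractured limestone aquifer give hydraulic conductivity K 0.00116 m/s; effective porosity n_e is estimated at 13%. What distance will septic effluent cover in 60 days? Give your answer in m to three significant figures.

241 m

Hydraulic gradient i = (254.66 − 251.65) / 578 = 3.01 / 578 = 0.005208
K = 0.00116 m/s × 86400 s/d = 100.2 m/d
Specific discharge q = 100.2 × 0.005208 = 0.5219 m/d
v_s = q/n_e = 0.5219/0.13 = 4.015 m/d
L = v × T = 4.015 × 60 = 240.9 m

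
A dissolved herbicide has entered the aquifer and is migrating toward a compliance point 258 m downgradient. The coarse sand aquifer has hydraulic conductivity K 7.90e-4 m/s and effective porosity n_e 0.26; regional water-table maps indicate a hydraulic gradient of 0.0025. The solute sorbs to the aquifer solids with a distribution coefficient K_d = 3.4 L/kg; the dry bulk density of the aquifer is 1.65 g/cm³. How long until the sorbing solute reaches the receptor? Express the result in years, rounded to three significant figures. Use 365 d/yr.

K = 7.90e-4 m/s × 86400 s/d = 68.26 m/d
Darcy flux q = K·i = 68.26 × 0.0025 = 0.1706 m/d
Seepage velocity v = q / n = 0.1706 / 0.26 = 0.6563 m/d
Retardation R = 1 + ρ_b·K_d/n = 1 + 1.65×3.4/0.26 = 22.58
Contaminant velocity v_c = v/R = 0.6563/22.58 = 0.02907 m/d
t = L/v_c = 258/0.02907 = 8875 d
   = 8875/365 = 24.3 yr

24.3 years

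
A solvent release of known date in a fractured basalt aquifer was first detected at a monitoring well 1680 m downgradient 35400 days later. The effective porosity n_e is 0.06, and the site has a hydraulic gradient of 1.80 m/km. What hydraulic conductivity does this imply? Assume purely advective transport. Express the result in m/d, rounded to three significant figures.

1.58 m/d

v = L / t = 1680 / 35400 = 0.04746 m/d
K = v · n / i = 0.04746 × 0.06 / 0.0018 = 1.58 m/d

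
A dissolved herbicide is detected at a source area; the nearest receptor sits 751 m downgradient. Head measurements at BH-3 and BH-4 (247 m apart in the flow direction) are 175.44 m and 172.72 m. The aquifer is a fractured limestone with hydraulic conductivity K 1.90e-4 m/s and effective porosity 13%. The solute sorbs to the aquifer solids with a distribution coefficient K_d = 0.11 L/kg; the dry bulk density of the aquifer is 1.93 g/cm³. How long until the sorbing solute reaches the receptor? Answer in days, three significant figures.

Hydraulic gradient i = (175.44 − 172.72) / 247 = 2.72 / 247 = 0.01101
K = 1.90e-4 m/s × 86400 s/d = 16.42 m/d
Darcy flux q = K·i = 16.42 × 0.01101 = 0.1808 m/d
v_s = q/n_e = 0.1808/0.13 = 1.391 m/d
Retardation R = 1 + ρ_b·K_d/n = 1 + 1.93×0.11/0.13 = 2.633
Contaminant velocity v_c = v/R = 1.391/2.633 = 0.5281 m/d
t = L/v_c = 751/0.5281 = 1422 d

1420 days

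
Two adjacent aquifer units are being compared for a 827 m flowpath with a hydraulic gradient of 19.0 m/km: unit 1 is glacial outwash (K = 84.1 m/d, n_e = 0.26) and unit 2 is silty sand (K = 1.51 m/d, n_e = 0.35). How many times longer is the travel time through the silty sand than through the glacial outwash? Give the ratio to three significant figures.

Unit 1 (glacial outwash): v = 84.1×0.019/0.26 = 6.146 m/d, t = 827/6.146 = 134.6 d
Unit 2 (silty sand): v = 1.51×0.019/0.35 = 0.08197 m/d, t = 827/0.08197 = 10090 d
t(silty sand) / t(glacial outwash) = 10090/134.6 = 75.0

75.0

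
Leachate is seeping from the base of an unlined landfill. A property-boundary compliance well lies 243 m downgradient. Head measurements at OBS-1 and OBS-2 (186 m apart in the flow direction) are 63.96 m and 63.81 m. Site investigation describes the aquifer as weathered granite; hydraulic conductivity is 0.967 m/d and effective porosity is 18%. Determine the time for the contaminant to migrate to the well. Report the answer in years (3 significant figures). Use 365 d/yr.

154 years

Hydraulic gradient i = (63.96 − 63.81) / 186 = 0.15 / 186 = 8.065e-4
Specific discharge q = 0.967 × 8.065e-4 = 7.798e-4 m/d
v = Ki/n = 0.967·8.065e-4/0.18 = 0.004332 m/d
t = L / v = 243 / 0.004332 = 56090 d
   = 56090 / 365 = 154 yr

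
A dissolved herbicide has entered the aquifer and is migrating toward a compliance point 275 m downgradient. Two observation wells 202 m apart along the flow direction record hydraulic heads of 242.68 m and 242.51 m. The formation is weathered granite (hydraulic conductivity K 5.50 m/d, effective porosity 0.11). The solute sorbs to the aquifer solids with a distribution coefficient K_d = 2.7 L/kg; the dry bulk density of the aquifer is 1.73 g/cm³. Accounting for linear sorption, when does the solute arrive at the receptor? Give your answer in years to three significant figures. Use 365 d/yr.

Hydraulic gradient i = (242.68 − 242.51) / 202 = 0.17 / 202 = 8.416e-4
Specific discharge q = 5.50 × 8.416e-4 = 0.004629 m/d
v_s = q/n_e = 0.004629/0.11 = 0.04208 m/d
Retardation R = 1 + ρ_b·K_d/n = 1 + 1.73×2.7/0.11 = 43.46
Contaminant velocity v_c = v/R = 0.04208/43.46 = 9.681e-4 m/d
t = L/v_c = 275/9.681e-4 = 284000 d
   = 284000/365 = 778 yr

778 years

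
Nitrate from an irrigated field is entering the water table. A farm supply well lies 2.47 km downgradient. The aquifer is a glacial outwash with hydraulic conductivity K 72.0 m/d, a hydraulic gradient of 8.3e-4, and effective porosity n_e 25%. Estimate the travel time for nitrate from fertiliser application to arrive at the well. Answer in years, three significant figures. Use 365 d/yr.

28.3 years

Darcy flux q = K·i = 72.0 × 8.3e-4 = 0.05976 m/d
v = Ki/n = 72.0·8.3e-4/0.25 = 0.2390 m/d
L = 2.47 km = 2470 m
t = L / v = 2470 / 0.2390 = 10330 d
   = 10330 / 365 = 28.3 yr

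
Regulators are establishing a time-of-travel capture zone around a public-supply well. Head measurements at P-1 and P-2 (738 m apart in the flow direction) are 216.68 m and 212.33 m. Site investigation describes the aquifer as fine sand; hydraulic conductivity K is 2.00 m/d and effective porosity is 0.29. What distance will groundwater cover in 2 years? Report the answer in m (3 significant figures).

29.7 m

Hydraulic gradient i = (216.68 − 212.33) / 738 = 4.35 / 738 = 0.005894
Specific discharge q = 2.00 × 0.005894 = 0.01179 m/d
v = Ki/n = 2.00·0.005894/0.29 = 0.04065 m/d
T = 2 yr × 365 = 730 d
L = v × T = 0.04065 × 730 = 29.67 m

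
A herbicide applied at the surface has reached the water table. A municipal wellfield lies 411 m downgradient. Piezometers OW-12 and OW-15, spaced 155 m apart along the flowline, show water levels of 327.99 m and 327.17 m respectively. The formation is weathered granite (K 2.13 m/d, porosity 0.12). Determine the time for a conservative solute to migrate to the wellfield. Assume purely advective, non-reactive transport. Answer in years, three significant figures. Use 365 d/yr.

12.0 years

Hydraulic gradient i = (327.99 − 327.17) / 155 = 0.82 / 155 = 0.005290
Darcy flux q = K·i = 2.13 × 0.005290 = 0.01127 m/d
Seepage velocity v = q / n = 0.01127 / 0.12 = 0.09390 m/d
t = L / v = 411 / 0.09390 = 4377 d
   = 4377 / 365 = 12.0 yr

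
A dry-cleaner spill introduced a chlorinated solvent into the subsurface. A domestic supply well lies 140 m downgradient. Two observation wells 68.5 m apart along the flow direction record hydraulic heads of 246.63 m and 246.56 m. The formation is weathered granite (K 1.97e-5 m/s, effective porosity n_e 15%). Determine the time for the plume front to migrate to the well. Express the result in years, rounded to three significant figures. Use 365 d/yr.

33.1 years

Hydraulic gradient i = (246.63 − 246.56) / 68.5 = 0.07 / 68.5 = 0.001022
K = 1.97e-5 m/s × 86400 s/d = 1.702 m/d
Darcy flux q = K·i = 1.702 × 0.001022 = 0.001739 m/d
Seepage velocity v = q / n = 0.001739 / 0.15 = 0.01160 m/d
t = L / v = 140 / 0.01160 = 12070 d
   = 12070 / 365 = 33.1 yr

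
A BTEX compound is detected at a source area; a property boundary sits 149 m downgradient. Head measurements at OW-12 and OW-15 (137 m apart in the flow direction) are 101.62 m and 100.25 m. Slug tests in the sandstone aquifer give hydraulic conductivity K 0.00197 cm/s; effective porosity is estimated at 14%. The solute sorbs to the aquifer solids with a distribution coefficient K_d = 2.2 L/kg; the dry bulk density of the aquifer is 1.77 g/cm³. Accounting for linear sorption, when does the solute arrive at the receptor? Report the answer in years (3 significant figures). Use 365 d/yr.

Hydraulic gradient i = (101.62 − 100.25) / 137 = 1.37 / 137 = 0.01000
K = 0.00197 cm/s × 864 = 1.702 m/d
Specific discharge q = 1.702 × 0.01000 = 0.01702 m/d
Average linear velocity = 0.01702 / 0.14 = 0.1216 m/d
Retardation R = 1 + ρ_b·K_d/n = 1 + 1.77×2.2/0.14 = 28.81
Contaminant velocity v_c = v/R = 0.1216/28.81 = 0.004219 m/d
t = L/v_c = 149/0.004219 = 35310 d
   = 35310/365 = 96.7 yr

96.7 years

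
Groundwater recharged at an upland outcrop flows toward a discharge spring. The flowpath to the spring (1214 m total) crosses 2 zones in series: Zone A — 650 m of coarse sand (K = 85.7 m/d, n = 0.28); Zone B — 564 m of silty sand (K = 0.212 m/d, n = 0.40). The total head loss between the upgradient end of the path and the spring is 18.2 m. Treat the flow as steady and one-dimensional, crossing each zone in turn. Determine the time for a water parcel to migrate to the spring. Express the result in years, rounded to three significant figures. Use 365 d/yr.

164 years

Continuity: the same q passes through each zone, so ΔH = q·Σ(L_j/K_j) — the zones act as resistances in series.
Σ(L/K) = 650/85.7 + 564/0.212 = 7.585 + 2660 = 2668 d
q = ΔH / Σ(L/K) = 18.2 / 2668 = 0.006822 m/d (same in every zone)
Zone A: v = q/n = 0.006822/0.28 = 0.02436 m/d → t_A = 650/0.02436 = 26680 d
Zone B: v = q/n = 0.006822/0.40 = 0.01705 m/d → t_B = 564/0.01705 = 33070 d
Total t = 26680 + 33070 = 59750 d
   = 59750 / 365 = 164 yr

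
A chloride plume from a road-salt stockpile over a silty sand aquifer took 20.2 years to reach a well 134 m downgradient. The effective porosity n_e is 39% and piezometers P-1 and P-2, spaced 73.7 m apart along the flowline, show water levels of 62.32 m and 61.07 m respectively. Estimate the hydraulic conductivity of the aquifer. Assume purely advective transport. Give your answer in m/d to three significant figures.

0.418 m/d

Hydraulic gradient i = (62.32 − 61.07) / 73.7 = 1.25 / 73.7 = 0.01696
t = 20.2 years = 7373 d
v = L / t = 134 / 7373 = 0.01817 m/d
K = v · n / i = 0.01817 × 0.39 / 0.01696 = 0.418 m/d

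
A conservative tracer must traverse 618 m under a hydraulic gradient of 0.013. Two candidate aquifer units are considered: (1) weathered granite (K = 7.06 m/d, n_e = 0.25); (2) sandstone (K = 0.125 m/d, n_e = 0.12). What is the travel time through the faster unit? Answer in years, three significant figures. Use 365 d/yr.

4.61 years

Unit 1 (weathered granite): v = 7.06×0.013/0.25 = 0.3671 m/d, t = 618/0.3671 = 1683 d
Unit 2 (sandstone): v = 0.125×0.013/0.12 = 0.01354 m/d, t = 618/0.01354 = 45640 d
Faster: 1683 d / 365 = 4.61 yr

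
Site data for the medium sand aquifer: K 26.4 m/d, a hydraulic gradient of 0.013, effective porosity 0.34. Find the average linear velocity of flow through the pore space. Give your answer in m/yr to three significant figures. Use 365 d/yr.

Darcy flux q = K·i = 26.4 × 0.013 = 0.3432 m/d
Average linear velocity = 0.3432 / 0.34 = 1.009 m/d
   = 1.009 × 365 = 368 m/yr

368 m/yr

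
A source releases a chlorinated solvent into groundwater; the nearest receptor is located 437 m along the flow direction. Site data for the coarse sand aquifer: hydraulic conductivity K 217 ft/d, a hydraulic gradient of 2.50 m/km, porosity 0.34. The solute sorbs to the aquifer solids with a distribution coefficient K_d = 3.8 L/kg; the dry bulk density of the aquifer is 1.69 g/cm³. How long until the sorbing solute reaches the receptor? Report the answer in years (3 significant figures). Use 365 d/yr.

K = 217 ft/d × 0.3048 = 66.14 m/d
q = Ki = 66.14 × 0.0025 = 0.1654 m/d
v_s = q/n_e = 0.1654/0.34 = 0.4863 m/d
Retardation R = 1 + ρ_b·K_d/n = 1 + 1.69×3.8/0.34 = 19.89
Contaminant velocity v_c = v/R = 0.4863/19.89 = 0.02445 m/d
t = L/v_c = 437/0.02445 = 17870 d
   = 17870/365 = 49.0 yr

49.0 years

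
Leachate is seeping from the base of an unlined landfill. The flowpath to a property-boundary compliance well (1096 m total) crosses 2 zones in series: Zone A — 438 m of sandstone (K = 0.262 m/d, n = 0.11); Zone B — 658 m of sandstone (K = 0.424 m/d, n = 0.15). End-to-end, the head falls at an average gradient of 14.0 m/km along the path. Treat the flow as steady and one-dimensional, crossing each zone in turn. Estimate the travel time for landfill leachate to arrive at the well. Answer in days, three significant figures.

30900 days

Steady 1-D flow in series ⇒ the Darcy flux q is identical in every zone and the zone head losses add (resistances L/K in series).
Σ(L/K) = 438/0.262 + 658/0.424 = 1672 + 1552 = 3224 d
K_eq = L_total / Σ(L/K) = 1096 / 3224 = 0.3400 m/d
q = K_eq · i = 0.3400 × 0.014 = 0.004760 m/d (same in every zone)
Zone A: v = q/n = 0.004760/0.11 = 0.04327 m/d → t_A = 438/0.04327 = 10120 d
Zone B: v = q/n = 0.004760/0.15 = 0.03173 m/d → t_B = 658/0.03173 = 20740 d
Total t = 10120 + 20740 = 30860 d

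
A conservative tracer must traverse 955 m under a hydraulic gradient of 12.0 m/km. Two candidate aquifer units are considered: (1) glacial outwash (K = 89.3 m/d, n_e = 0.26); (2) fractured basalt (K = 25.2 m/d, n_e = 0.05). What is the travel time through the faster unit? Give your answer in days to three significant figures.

158 days

Unit 1 (glacial outwash): v = 89.3×0.012/0.26 = 4.122 m/d, t = 955/4.122 = 231.7 d
Unit 2 (fractured basalt): v = 25.2×0.012/0.05 = 6.048 m/d, t = 955/6.048 = 157.9 d
Faster unit: t = 158 d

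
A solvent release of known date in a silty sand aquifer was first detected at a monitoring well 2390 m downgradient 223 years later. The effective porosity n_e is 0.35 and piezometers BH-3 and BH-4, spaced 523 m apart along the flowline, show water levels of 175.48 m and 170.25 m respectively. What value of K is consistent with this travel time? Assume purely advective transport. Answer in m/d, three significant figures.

1.03 m/d

Hydraulic gradient i = (175.48 − 170.25) / 523 = 5.23 / 523 = 0.01000
t = 223 years = 81400 d
v = L / t = 2390 / 81400 = 0.02936 m/d
K = v · n / i = 0.02936 × 0.35 / 0.01000 = 1.03 m/d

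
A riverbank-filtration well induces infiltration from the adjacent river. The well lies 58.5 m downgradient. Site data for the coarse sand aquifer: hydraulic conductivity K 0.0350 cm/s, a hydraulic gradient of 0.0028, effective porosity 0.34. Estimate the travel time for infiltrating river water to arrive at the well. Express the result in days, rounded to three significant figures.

K = 0.0350 cm/s × 864 = 30.24 m/d
Darcy flux q = K·i = 30.24 × 0.0028 = 0.08467 m/d
v = Ki/n = 30.24·0.0028/0.34 = 0.2490 m/d
t = L / v = 58.5 / 0.2490 = 234.9 d

235 days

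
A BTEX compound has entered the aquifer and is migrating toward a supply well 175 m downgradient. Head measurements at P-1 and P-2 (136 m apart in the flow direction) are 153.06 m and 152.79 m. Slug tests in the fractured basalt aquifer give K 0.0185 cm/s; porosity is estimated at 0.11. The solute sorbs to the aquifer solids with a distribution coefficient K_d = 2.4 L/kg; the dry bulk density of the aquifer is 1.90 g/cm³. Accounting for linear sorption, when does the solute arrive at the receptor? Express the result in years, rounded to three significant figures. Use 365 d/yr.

Hydraulic gradient i = (153.06 − 152.79) / 136 = 0.27 / 136 = 0.001985
K = 0.0185 cm/s × 864 = 15.98 m/d
Specific discharge q = 15.98 × 0.001985 = 0.03173 m/d
v_s = q/n_e = 0.03173/0.11 = 0.2885 m/d
Retardation R = 1 + ρ_b·K_d/n = 1 + 1.90×2.4/0.11 = 42.45
Contaminant velocity v_c = v/R = 0.2885/42.45 = 0.006795 m/d
t = L/v_c = 175/0.006795 = 25750 d
   = 25750/365 = 70.6 yr

70.6 years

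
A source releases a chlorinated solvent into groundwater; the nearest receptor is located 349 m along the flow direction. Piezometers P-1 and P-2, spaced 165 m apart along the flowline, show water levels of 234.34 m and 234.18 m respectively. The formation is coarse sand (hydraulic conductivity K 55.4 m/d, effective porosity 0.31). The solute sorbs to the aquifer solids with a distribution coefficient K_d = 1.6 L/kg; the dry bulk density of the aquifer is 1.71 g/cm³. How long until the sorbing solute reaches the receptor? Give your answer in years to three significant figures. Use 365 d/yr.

54.2 years

Hydraulic gradient i = (234.34 − 234.18) / 165 = 0.16 / 165 = 9.697e-4
Specific discharge q = 55.4 × 9.697e-4 = 0.05372 m/d
v_s = q/n_e = 0.05372/0.31 = 0.1733 m/d
Retardation R = 1 + ρ_b·K_d/n = 1 + 1.71×1.6/0.31 = 9.826
Contaminant velocity v_c = v/R = 0.1733/9.826 = 0.01764 m/d
t = L/v_c = 349/0.01764 = 19790 d
   = 19790/365 = 54.2 yr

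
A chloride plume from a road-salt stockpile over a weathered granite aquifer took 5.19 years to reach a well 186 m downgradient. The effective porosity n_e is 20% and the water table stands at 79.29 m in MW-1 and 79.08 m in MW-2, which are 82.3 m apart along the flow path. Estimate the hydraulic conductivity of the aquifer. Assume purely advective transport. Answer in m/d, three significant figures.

Hydraulic gradient i = (79.29 − 79.08) / 82.3 = 0.21 / 82.3 = 0.002552
t = 5.19 years = 1894 d
v = L / t = 186 / 1894 = 0.09819 m/d
K = v · n / i = 0.09819 × 0.20 / 0.002552 = 7.70 m/d

7.70 m/d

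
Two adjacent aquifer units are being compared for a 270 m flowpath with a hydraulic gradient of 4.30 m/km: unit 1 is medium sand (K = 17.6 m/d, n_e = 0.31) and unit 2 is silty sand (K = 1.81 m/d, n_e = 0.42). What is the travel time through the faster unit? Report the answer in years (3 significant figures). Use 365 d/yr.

3.03 years

Unit 1 (medium sand): v = 17.6×0.0043/0.31 = 0.2441 m/d, t = 270/0.2441 = 1106 d
Unit 2 (silty sand): v = 1.81×0.0043/0.42 = 0.01853 m/d, t = 270/0.01853 = 14570 d
Faster: 1106 d / 365 = 3.03 yr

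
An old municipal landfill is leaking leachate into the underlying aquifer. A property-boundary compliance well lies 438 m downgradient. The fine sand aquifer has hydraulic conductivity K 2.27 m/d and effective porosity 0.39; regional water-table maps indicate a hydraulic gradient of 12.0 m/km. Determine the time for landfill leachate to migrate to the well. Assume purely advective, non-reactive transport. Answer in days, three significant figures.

6270 days

q = Ki = 2.27 × 0.012 = 0.02724 m/d
v_s = q/n_e = 0.02724/0.39 = 0.06985 m/d
t = L / v = 438 / 0.06985 = 6271 d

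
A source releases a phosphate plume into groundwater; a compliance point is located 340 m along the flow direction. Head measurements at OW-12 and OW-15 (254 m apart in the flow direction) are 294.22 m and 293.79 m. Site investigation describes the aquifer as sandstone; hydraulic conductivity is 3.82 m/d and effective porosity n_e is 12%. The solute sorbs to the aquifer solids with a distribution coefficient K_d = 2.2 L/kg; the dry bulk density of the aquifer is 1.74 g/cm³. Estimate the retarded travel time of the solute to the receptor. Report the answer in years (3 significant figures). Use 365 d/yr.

569 years

Hydraulic gradient i = (294.22 − 293.79) / 254 = 0.43 / 254 = 0.001693
Specific discharge q = 3.82 × 0.001693 = 0.006467 m/d
v_s = q/n_e = 0.006467/0.12 = 0.05389 m/d
Retardation R = 1 + ρ_b·K_d/n = 1 + 1.74×2.2/0.12 = 32.90
Contaminant velocity v_c = v/R = 0.05389/32.90 = 0.001638 m/d
t = L/v_c = 340/0.001638 = 207600 d
   = 207600/365 = 569 yr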